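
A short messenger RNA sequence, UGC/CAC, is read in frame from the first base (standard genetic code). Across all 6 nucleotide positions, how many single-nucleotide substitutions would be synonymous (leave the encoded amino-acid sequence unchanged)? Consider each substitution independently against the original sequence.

2

Codon 1 (UGC, Cys): 1 synonymous substitution.
Codon 2 (CAC, His): 1 synonymous substitution.
Total: 1 + 1 = 2.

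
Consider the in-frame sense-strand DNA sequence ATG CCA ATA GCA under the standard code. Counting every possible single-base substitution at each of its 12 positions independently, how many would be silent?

Codon 1 (ATG, Met): 0 synonymous substitutions.
Codon 2 (CCA, Pro): 3 synonymous substitutions.
Codon 3 (ATA, Ile): 2 synonymous substitutions.
Codon 4 (GCA, Ala): 3 synonymous substitutions.
Total: 0 + 3 + 2 + 3 = 8.

8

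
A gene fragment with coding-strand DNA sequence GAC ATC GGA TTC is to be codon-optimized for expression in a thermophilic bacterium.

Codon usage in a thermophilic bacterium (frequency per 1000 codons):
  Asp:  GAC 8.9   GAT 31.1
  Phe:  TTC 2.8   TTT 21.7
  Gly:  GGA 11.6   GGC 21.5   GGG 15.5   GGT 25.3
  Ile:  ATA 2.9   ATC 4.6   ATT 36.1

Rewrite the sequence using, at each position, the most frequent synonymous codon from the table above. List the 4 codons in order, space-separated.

Codon 1 (Asp): best is GAT at 31.1.
Codon 2 (Ile): best is ATT at 36.1.
Codon 3 (Gly): best is GGT at 25.3.
Codon 4 (Phe): best is TTT at 21.7.

GAT ATT GGT TTT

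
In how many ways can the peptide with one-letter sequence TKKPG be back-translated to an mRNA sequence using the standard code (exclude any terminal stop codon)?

256

Thr: 4 codons.
Lys: 2 codons.
Lys: 2 codons.
Pro: 4 codons.
Gly: 4 codons.
4 × 2 × 2 × 4 × 4 = 256.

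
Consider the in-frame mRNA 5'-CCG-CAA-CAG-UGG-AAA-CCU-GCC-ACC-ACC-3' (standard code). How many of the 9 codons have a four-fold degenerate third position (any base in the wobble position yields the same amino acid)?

5

Codon 1 CCG (Pro): third position 4-fold.
Codon 2 CAA (Gln): third position 2-fold.
Codon 3 CAG (Gln): third position 2-fold.
Codon 4 UGG (Trp): third position 1-fold.
Codon 5 AAA (Lys): third position 2-fold.
Codon 6 CCU (Pro): third position 4-fold.
Codon 7 GCC (Ala): third position 4-fold.
Codon 8 ACC (Thr): third position 4-fold.
Codon 9 ACC (Thr): third position 4-fold.
Four-fold degenerate third positions: 5.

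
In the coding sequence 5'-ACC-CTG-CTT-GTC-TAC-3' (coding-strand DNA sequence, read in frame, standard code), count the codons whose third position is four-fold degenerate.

Codon 1 ACC (Thr): third position 4-fold.
Codon 2 CTG (Leu): third position 4-fold.
Codon 3 CTT (Leu): third position 4-fold.
Codon 4 GTC (Val): third position 4-fold.
Codon 5 TAC (Tyr): third position 2-fold.
Four-fold degenerate third positions: 4.

4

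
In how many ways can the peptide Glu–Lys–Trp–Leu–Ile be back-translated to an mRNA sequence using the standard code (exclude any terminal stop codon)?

Glu: 2 codons.
Lys: 2 codons.
Trp: 1 codon.
Leu: 6 codons.
Ile: 3 codons.
2 × 2 × 1 × 6 × 3 = 72.

72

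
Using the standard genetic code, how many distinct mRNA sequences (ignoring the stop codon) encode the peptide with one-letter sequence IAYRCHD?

Ile: 3 codons.
Ala: 4 codons.
Tyr: 2 codons.
Arg: 6 codons.
Cys: 2 codons.
His: 2 codons.
Asp: 2 codons.
3 × 4 × 2 × 6 × 2 × 2 × 2 = 1152.

1152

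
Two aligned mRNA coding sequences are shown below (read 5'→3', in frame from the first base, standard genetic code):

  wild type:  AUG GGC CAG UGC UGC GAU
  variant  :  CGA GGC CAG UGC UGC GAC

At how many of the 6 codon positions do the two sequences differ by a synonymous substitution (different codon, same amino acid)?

Codon 1: AUG Met / CGA Arg — nonsynonymous.
Codon 2: GGC Gly / GGC Gly — identical.
Codon 3: CAG Gln / CAG Gln — identical.
Codon 4: UGC Cys / UGC Cys — identical.
Codon 5: UGC Cys / UGC Cys — identical.
Codon 6: GAU Asp / GAC Asp — synonymous.
Synonymous differences: 1.

1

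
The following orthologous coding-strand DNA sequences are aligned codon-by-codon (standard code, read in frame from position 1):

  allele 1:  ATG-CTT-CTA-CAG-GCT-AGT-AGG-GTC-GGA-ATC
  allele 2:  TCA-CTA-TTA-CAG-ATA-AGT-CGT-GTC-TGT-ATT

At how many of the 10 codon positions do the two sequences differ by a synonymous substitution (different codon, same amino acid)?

4

Codon 1: ATG Met / TCA Ser — nonsynonymous.
Codon 2: CTT Leu / CTA Leu — synonymous.
Codon 3: CTA Leu / TTA Leu — synonymous.
Codon 4: CAG Gln / CAG Gln — identical.
Codon 5: GCT Ala / ATA Ile — nonsynonymous.
Codon 6: AGT Ser / AGT Ser — identical.
Codon 7: AGG Arg / CGT Arg — synonymous.
Codon 8: GTC Val / GTC Val — identical.
Codon 9: GGA Gly / TGT Cys — nonsynonymous.
Codon 10: ATC Ile / ATT Ile — synonymous.
Synonymous differences: 4.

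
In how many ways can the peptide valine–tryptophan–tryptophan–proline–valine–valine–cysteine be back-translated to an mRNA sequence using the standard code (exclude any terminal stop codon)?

512

Val: 4 codons.
Trp: 1 codon.
Trp: 1 codon.
Pro: 4 codons.
Val: 4 codons.
Val: 4 codons.
Cys: 2 codons.
4 × 1 × 1 × 4 × 4 × 4 × 2 = 512.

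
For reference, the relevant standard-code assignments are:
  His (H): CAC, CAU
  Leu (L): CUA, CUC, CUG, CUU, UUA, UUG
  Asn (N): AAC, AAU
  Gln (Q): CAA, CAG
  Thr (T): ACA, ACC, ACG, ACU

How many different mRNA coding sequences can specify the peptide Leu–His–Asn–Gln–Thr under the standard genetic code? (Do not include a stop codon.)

192

Leu: 6 codons.
His: 2 codons.
Asn: 2 codons.
Gln: 2 codons.
Thr: 4 codons.
6 × 2 × 2 × 2 × 4 = 192.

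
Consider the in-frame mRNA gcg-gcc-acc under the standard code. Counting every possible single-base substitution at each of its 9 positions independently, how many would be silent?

9

Codon 1 (GCG, Ala): 3 synonymous substitutions.
Codon 2 (GCC, Ala): 3 synonymous substitutions.
Codon 3 (ACC, Thr): 3 synonymous substitutions.
Total: 3 + 3 + 3 = 9.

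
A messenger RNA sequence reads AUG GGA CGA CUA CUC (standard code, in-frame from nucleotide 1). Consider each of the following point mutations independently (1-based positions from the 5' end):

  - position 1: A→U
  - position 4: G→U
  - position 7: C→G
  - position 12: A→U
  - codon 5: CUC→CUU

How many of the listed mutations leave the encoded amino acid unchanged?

Codon 1: AUG (Met) → UUG (Leu) — missense.
Codon 2: GGA (Gly) → UGA (Stop) — nonsense.
Codon 3: CGA (Arg) → GGA (Gly) — missense.
Codon 4: CUA (Leu) → CUU (Leu) — synonymous.
Codon 5: CUC (Leu) → CUU (Leu) — synonymous.
Synonymous: 2 of 5.

2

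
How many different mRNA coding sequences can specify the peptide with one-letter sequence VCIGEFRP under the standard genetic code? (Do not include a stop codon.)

Val: 4 codons.
Cys: 2 codons.
Ile: 3 codons.
Gly: 4 codons.
Glu: 2 codons.
Phe: 2 codons.
Arg: 6 codons.
Pro: 4 codons.
4 × 2 × 3 × 4 × 2 × 2 × 6 × 4 = 9216.

9216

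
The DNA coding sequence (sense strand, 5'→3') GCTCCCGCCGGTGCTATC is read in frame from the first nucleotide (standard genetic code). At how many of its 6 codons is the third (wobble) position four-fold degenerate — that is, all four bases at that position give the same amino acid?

5

Codon 1 GCT (Ala): third position 4-fold.
Codon 2 CCC (Pro): third position 4-fold.
Codon 3 GCC (Ala): third position 4-fold.
Codon 4 GGT (Gly): third position 4-fold.
Codon 5 GCT (Ala): third position 4-fold.
Codon 6 ATC (Ile): third position 3-fold.
Four-fold degenerate third positions: 5.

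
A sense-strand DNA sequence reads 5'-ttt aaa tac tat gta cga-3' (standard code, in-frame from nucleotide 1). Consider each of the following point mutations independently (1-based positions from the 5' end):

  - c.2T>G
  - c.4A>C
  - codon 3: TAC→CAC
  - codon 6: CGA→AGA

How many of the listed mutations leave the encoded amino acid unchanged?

Codon 1: TTT (Phe) → TGT (Cys) — missense.
Codon 2: AAA (Lys) → CAA (Gln) — missense.
Codon 3: TAC (Tyr) → CAC (His) — missense.
Codon 6: CGA (Arg) → AGA (Arg) — synonymous.
Synonymous: 1 of 4.

1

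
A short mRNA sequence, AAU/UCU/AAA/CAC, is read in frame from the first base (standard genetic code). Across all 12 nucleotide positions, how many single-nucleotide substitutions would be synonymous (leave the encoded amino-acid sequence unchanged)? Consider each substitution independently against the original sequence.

Codon 1 (AAU, Asn): 1 synonymous substitution.
Codon 2 (UCU, Ser): 3 synonymous substitutions.
Codon 3 (AAA, Lys): 1 synonymous substitution.
Codon 4 (CAC, His): 1 synonymous substitution.
Total: 1 + 3 + 1 + 1 = 6.

6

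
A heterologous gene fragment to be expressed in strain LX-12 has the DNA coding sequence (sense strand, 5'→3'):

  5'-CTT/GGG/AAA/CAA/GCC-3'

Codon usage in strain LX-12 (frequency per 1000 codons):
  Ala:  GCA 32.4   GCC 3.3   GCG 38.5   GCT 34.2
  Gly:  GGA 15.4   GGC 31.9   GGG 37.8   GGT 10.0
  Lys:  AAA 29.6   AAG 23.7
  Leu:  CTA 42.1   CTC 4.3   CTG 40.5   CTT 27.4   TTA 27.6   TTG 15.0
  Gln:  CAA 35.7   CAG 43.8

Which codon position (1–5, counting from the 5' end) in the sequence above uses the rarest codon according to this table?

5

Codon 1 CTT (Leu): 27.4 per 1000.
Codon 2 GGG (Gly): 37.8 per 1000.
Codon 3 AAA (Lys): 29.6 per 1000.
Codon 4 CAA (Gln): 35.7 per 1000.
Codon 5 GCC (Ala): 3.3 per 1000.
Lowest frequency is 3.3 at codon 5.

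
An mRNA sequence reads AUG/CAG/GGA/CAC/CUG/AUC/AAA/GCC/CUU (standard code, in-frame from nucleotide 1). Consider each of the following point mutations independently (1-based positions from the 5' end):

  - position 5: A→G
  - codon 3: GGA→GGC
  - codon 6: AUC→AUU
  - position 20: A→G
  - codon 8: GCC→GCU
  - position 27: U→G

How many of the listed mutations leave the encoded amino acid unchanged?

4

Codon 2: CAG (Gln) → CGG (Arg) — missense.
Codon 3: GGA (Gly) → GGC (Gly) — synonymous.
Codon 6: AUC (Ile) → AUU (Ile) — synonymous.
Codon 7: AAA (Lys) → AGA (Arg) — missense.
Codon 8: GCC (Ala) → GCU (Ala) — synonymous.
Codon 9: CUU (Leu) → CUG (Leu) — synonymous.
Synonymous: 4 of 6.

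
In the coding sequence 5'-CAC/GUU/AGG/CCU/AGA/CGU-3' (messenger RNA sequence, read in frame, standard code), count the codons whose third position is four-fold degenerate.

3

Codon 1 CAC (His): third position 2-fold.
Codon 2 GUU (Val): third position 4-fold.
Codon 3 AGG (Arg): third position 2-fold.
Codon 4 CCU (Pro): third position 4-fold.
Codon 5 AGA (Arg): third position 2-fold.
Codon 6 CGU (Arg): third position 4-fold.
Four-fold degenerate third positions: 3.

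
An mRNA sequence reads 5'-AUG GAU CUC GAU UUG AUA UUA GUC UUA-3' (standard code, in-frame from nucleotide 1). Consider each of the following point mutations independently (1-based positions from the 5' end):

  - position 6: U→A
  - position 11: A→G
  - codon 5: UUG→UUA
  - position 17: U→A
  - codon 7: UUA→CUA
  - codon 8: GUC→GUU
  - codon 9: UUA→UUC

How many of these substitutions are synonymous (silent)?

3

Codon 2: GAU (Asp) → GAA (Glu) — missense.
Codon 4: GAU (Asp) → GGU (Gly) — missense.
Codon 5: UUG (Leu) → UUA (Leu) — synonymous.
Codon 6: AUA (Ile) → AAA (Lys) — missense.
Codon 7: UUA (Leu) → CUA (Leu) — synonymous.
Codon 8: GUC (Val) → GUU (Val) — synonymous.
Codon 9: UUA (Leu) → UUC (Phe) — missense.
Synonymous: 3 of 7.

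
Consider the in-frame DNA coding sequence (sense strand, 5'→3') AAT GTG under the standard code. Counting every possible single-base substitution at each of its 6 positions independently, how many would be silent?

Codon 1 (AAT, Asn): 1 synonymous substitution.
Codon 2 (GTG, Val): 3 synonymous substitutions.
Total: 1 + 3 = 4.

4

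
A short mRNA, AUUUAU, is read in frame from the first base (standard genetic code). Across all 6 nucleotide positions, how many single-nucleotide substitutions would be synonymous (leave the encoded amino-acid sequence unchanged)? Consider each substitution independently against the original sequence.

Codon 1 (AUU, Ile): 2 synonymous substitutions.
Codon 2 (UAU, Tyr): 1 synonymous substitution.
Total: 2 + 1 = 3.

3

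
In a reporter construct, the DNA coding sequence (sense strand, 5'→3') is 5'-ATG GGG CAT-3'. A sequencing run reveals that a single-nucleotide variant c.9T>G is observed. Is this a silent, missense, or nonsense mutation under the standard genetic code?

missense

Position 9 falls in codon 3: CAT → His.
After the substitution the codon is CAG → Gln.
His ≠ Gln, so this is a missense mutation.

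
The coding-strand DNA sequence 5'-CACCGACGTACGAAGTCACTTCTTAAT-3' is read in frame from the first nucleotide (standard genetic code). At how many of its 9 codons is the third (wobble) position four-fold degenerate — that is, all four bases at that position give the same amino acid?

6

Codon 1 CAC (His): third position 2-fold.
Codon 2 CGA (Arg): third position 4-fold.
Codon 3 CGT (Arg): third position 4-fold.
Codon 4 ACG (Thr): third position 4-fold.
Codon 5 AAG (Lys): third position 2-fold.
Codon 6 TCA (Ser): third position 4-fold.
Codon 7 CTT (Leu): third position 4-fold.
Codon 8 CTT (Leu): third position 4-fold.
Codon 9 AAT (Asn): third position 2-fold.
Four-fold degenerate third positions: 6.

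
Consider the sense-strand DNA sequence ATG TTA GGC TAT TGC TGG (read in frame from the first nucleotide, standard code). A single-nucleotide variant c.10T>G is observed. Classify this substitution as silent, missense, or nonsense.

Position 10 falls in codon 4: TAT → Tyr.
After the substitution the codon is GAT → Asp.
Tyr ≠ Asp, so this is a missense mutation.

missense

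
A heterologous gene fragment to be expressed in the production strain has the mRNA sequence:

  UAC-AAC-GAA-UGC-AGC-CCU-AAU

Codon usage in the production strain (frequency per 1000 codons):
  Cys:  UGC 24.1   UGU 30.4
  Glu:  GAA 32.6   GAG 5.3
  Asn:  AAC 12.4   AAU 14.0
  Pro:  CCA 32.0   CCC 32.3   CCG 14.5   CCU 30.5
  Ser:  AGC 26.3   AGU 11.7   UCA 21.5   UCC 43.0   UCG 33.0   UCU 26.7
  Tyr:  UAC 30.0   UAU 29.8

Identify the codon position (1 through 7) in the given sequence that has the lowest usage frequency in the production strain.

2

Codon 1 UAC (Tyr): 30.0 per 1000.
Codon 2 AAC (Asn): 12.4 per 1000.
Codon 3 GAA (Glu): 32.6 per 1000.
Codon 4 UGC (Cys): 24.1 per 1000.
Codon 5 AGC (Ser): 26.3 per 1000.
Codon 6 CCU (Pro): 30.5 per 1000.
Codon 7 AAU (Asn): 14.0 per 1000.
Lowest frequency is 12.4 at codon 2.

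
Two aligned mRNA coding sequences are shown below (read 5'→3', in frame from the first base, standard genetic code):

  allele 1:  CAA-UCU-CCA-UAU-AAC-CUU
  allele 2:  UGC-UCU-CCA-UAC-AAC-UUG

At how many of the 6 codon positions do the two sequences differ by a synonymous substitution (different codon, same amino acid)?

2

Codon 1: CAA Gln / UGC Cys — nonsynonymous.
Codon 2: UCU Ser / UCU Ser — identical.
Codon 3: CCA Pro / CCA Pro — identical.
Codon 4: UAU Tyr / UAC Tyr — synonymous.
Codon 5: AAC Asn / AAC Asn — identical.
Codon 6: CUU Leu / UUG Leu — synonymous.
Synonymous differences: 2.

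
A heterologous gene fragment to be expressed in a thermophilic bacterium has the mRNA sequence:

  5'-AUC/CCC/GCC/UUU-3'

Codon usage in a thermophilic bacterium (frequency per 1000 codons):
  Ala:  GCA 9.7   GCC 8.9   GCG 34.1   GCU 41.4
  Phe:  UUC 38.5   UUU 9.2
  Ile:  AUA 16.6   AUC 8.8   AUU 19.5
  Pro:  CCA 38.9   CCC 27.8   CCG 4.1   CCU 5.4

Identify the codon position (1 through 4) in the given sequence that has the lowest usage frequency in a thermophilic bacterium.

1

Codon 1 AUC (Ile): 8.8 per 1000.
Codon 2 CCC (Pro): 27.8 per 1000.
Codon 3 GCC (Ala): 8.9 per 1000.
Codon 4 UUU (Phe): 9.2 per 1000.
Lowest frequency is 8.8 at codon 1.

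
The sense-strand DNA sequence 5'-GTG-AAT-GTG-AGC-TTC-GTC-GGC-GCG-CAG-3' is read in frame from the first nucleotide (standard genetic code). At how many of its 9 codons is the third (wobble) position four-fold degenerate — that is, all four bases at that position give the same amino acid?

Codon 1 GTG (Val): third position 4-fold.
Codon 2 AAT (Asn): third position 2-fold.
Codon 3 GTG (Val): third position 4-fold.
Codon 4 AGC (Ser): third position 2-fold.
Codon 5 TTC (Phe): third position 2-fold.
Codon 6 GTC (Val): third position 4-fold.
Codon 7 GGC (Gly): third position 4-fold.
Codon 8 GCG (Ala): third position 4-fold.
Codon 9 CAG (Gln): third position 2-fold.
Four-fold degenerate third positions: 5.

5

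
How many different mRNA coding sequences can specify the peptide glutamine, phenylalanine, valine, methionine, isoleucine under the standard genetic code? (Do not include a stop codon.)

48

Gln: 2 codons.
Phe: 2 codons.
Val: 4 codons.
Met: 1 codon.
Ile: 3 codons.
2 × 2 × 4 × 1 × 3 = 48.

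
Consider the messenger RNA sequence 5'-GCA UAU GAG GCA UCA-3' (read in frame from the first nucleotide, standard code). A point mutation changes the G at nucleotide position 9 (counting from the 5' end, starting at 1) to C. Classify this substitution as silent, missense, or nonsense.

missense

Position 9 falls in codon 3: GAG → Glu.
After the substitution the codon is GAC → Asp.
Glu ≠ Asp, so this is a missense mutation.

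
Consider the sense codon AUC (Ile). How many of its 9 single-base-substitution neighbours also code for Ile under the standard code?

Position 1: none → 0 synonymous.
Position 2: none → 0 synonymous.
Position 3: AUU, AUA → 2 synonymous.
Total: 0 + 0 + 2 = 2.

2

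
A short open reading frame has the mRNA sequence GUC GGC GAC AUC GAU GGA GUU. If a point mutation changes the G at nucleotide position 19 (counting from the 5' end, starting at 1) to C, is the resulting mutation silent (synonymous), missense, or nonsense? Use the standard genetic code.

Position 19 falls in codon 7: GUU → Val.
After the substitution the codon is CUU → Leu.
Val ≠ Leu, so this is a missense mutation.

missense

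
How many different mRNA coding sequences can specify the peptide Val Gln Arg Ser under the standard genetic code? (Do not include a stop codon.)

288

Val: 4 codons.
Gln: 2 codons.
Arg: 6 codons.
Ser: 6 codons.
4 × 2 × 6 × 6 = 288.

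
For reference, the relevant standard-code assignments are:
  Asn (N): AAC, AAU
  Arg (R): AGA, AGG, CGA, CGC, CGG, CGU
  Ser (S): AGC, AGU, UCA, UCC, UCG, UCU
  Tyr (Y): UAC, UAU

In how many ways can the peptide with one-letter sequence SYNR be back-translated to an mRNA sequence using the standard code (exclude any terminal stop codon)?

144

Ser: 6 codons.
Tyr: 2 codons.
Asn: 2 codons.
Arg: 6 codons.
6 × 2 × 2 × 6 = 144.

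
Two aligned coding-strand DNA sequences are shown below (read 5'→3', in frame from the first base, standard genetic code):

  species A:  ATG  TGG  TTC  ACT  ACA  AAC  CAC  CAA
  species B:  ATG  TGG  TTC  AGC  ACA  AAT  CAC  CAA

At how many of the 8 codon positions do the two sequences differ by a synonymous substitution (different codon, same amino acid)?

Codon 1: ATG Met / ATG Met — identical.
Codon 2: TGG Trp / TGG Trp — identical.
Codon 3: TTC Phe / TTC Phe — identical.
Codon 4: ACT Thr / AGC Ser — nonsynonymous.
Codon 5: ACA Thr / ACA Thr — identical.
Codon 6: AAC Asn / AAT Asn — synonymous.
Codon 7: CAC His / CAC His — identical.
Codon 8: CAA Gln / CAA Gln — identical.
Synonymous differences: 1.

1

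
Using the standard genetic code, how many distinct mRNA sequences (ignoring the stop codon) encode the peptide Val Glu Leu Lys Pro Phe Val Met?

3072

Val: 4 codons.
Glu: 2 codons.
Leu: 6 codons.
Lys: 2 codons.
Pro: 4 codons.
Phe: 2 codons.
Val: 4 codons.
Met: 1 codon.
4 × 2 × 6 × 2 × 4 × 2 × 4 × 1 = 3072.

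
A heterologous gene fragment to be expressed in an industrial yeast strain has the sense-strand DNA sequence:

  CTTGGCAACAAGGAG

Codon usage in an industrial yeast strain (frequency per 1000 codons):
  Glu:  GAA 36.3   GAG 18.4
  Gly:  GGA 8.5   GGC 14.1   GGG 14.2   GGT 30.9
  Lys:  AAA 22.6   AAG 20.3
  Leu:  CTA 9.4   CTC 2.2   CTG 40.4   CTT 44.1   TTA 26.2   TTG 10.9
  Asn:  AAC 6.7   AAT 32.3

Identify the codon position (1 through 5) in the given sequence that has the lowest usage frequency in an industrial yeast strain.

3

Codon 1 CTT (Leu): 44.1 per 1000.
Codon 2 GGC (Gly): 14.1 per 1000.
Codon 3 AAC (Asn): 6.7 per 1000.
Codon 4 AAG (Lys): 20.3 per 1000.
Codon 5 GAG (Glu): 18.4 per 1000.
Lowest frequency is 6.7 at codon 3.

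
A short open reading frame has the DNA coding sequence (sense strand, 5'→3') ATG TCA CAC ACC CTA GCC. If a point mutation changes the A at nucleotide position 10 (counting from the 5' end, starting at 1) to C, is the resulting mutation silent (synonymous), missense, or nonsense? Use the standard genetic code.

Position 10 falls in codon 4: ACC → Thr.
After the substitution the codon is CCC → Pro.
Thr ≠ Pro, so this is a missense mutation.

missense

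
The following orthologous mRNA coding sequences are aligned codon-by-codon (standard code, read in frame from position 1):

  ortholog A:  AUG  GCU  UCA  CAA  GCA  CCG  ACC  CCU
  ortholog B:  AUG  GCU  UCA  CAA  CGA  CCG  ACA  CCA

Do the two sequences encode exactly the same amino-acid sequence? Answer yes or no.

no

Codon 1: AUG Met / AUG Met — identical.
Codon 2: GCU Ala / GCU Ala — identical.
Codon 3: UCA Ser / UCA Ser — identical.
Codon 4: CAA Gln / CAA Gln — identical.
Codon 5: GCA Ala / CGA Arg — nonsynonymous.
Codon 6: CCG Pro / CCG Pro — identical.
Codon 7: ACC Thr / ACA Thr — synonymous.
Codon 8: CCU Pro / CCA Pro — synonymous.
Nonsynonymous differences: 1 → different protein.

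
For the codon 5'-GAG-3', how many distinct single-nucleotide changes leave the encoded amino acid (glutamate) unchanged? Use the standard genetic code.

Position 1: none → 0 synonymous.
Position 2: none → 0 synonymous.
Position 3: GAA → 1 synonymous.
Total: 0 + 0 + 1 = 1.

1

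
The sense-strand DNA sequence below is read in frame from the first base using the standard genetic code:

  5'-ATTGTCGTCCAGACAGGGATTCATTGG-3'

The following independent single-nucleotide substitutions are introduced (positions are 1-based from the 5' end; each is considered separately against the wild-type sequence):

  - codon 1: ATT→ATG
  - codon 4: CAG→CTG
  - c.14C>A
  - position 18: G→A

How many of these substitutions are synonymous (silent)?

1

Codon 1: ATT (Ile) → ATG (Met) — missense.
Codon 4: CAG (Gln) → CTG (Leu) — missense.
Codon 5: ACA (Thr) → AAA (Lys) — missense.
Codon 6: GGG (Gly) → GGA (Gly) — synonymous.
Synonymous: 1 of 4.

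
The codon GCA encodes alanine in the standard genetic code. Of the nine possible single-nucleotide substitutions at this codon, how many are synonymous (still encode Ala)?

3

Position 1: none → 0 synonymous.
Position 2: none → 0 synonymous.
Position 3: GCU, GCC, GCG → 3 synonymous.
Total: 0 + 0 + 3 = 3.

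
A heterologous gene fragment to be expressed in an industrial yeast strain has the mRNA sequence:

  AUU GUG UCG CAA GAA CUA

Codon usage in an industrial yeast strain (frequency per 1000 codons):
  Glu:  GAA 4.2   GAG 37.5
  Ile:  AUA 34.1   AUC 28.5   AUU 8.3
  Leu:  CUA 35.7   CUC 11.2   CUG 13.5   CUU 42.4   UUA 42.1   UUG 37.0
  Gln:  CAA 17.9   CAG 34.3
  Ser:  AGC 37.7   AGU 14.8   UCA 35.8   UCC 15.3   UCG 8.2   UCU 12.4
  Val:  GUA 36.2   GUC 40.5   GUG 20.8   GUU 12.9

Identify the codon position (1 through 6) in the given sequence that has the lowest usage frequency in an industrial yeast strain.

Codon 1 AUU (Ile): 8.3 per 1000.
Codon 2 GUG (Val): 20.8 per 1000.
Codon 3 UCG (Ser): 8.2 per 1000.
Codon 4 CAA (Gln): 17.9 per 1000.
Codon 5 GAA (Glu): 4.2 per 1000.
Codon 6 CUA (Leu): 35.7 per 1000.
Lowest frequency is 4.2 at codon 5.

5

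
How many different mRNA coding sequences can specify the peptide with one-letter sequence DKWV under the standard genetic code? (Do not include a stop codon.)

16

Asp: 2 codons.
Lys: 2 codons.
Trp: 1 codon.
Val: 4 codons.
2 × 2 × 1 × 4 = 16.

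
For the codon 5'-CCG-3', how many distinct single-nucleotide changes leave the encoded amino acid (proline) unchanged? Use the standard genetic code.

Position 1: none → 0 synonymous.
Position 2: none → 0 synonymous.
Position 3: CCU, CCC, CCA → 3 synonymous.
Total: 0 + 0 + 3 = 3.

3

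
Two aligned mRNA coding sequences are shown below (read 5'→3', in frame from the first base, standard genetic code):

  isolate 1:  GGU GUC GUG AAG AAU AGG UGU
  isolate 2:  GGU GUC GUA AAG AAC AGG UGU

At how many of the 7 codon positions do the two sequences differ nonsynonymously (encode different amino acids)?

0

Codon 1: GGU Gly / GGU Gly — identical.
Codon 2: GUC Val / GUC Val — identical.
Codon 3: GUG Val / GUA Val — synonymous.
Codon 4: AAG Lys / AAG Lys — identical.
Codon 5: AAU Asn / AAC Asn — synonymous.
Codon 6: AGG Arg / AGG Arg — identical.
Codon 7: UGU Cys / UGU Cys — identical.
Nonsynonymous differences: 0.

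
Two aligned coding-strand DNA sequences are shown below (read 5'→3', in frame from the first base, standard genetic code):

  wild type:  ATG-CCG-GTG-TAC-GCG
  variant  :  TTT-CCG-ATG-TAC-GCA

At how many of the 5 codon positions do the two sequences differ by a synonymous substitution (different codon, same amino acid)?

1

Codon 1: ATG Met / TTT Phe — nonsynonymous.
Codon 2: CCG Pro / CCG Pro — identical.
Codon 3: GTG Val / ATG Met — nonsynonymous.
Codon 4: TAC Tyr / TAC Tyr — identical.
Codon 5: GCG Ala / GCA Ala — synonymous.
Synonymous differences: 1.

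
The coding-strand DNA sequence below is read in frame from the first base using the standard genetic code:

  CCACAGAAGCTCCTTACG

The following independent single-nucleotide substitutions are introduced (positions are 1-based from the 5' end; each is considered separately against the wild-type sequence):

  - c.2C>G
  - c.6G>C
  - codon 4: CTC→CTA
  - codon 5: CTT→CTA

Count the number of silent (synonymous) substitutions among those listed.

2

Codon 1: CCA (Pro) → CGA (Arg) — missense.
Codon 2: CAG (Gln) → CAC (His) — missense.
Codon 4: CTC (Leu) → CTA (Leu) — synonymous.
Codon 5: CTT (Leu) → CTA (Leu) — synonymous.
Synonymous: 2 of 4.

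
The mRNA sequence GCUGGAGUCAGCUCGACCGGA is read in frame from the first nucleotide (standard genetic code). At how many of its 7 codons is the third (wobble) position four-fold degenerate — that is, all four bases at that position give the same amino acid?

Codon 1 GCU (Ala): third position 4-fold.
Codon 2 GGA (Gly): third position 4-fold.
Codon 3 GUC (Val): third position 4-fold.
Codon 4 AGC (Ser): third position 2-fold.
Codon 5 UCG (Ser): third position 4-fold.
Codon 6 ACC (Thr): third position 4-fold.
Codon 7 GGA (Gly): third position 4-fold.
Four-fold degenerate third positions: 6.

6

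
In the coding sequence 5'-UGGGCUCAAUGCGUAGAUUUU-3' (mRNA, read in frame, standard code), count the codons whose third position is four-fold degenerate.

Codon 1 UGG (Trp): third position 1-fold.
Codon 2 GCU (Ala): third position 4-fold.
Codon 3 CAA (Gln): third position 2-fold.
Codon 4 UGC (Cys): third position 2-fold.
Codon 5 GUA (Val): third position 4-fold.
Codon 6 GAU (Asp): third position 2-fold.
Codon 7 UUU (Phe): third position 2-fold.
Four-fold degenerate third positions: 2.

2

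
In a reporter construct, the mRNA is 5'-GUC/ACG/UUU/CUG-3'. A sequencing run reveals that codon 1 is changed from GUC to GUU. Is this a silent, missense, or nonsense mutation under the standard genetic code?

Position 3 falls in codon 1: GUC → Val.
After the substitution the codon is GUU → Val.
Both encode Val, so the change is synonymous.

silent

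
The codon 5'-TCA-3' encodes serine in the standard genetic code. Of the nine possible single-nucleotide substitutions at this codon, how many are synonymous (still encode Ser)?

Position 1: none → 0 synonymous.
Position 2: none → 0 synonymous.
Position 3: TCT, TCC, TCG → 3 synonymous.
Total: 0 + 0 + 3 = 3.

3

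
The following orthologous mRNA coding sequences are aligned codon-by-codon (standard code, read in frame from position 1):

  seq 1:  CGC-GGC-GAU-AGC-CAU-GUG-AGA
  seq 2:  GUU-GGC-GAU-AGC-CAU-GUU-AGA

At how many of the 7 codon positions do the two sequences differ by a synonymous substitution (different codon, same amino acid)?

Codon 1: CGC Arg / GUU Val — nonsynonymous.
Codon 2: GGC Gly / GGC Gly — identical.
Codon 3: GAU Asp / GAU Asp — identical.
Codon 4: AGC Ser / AGC Ser — identical.
Codon 5: CAU His / CAU His — identical.
Codon 6: GUG Val / GUU Val — synonymous.
Codon 7: AGA Arg / AGA Arg — identical.
Synonymous differences: 1.

1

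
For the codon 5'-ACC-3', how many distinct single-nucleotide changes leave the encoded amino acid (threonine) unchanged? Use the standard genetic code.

3

Position 1: none → 0 synonymous.
Position 2: none → 0 synonymous.
Position 3: ACU, ACA, ACG → 3 synonymous.
Total: 0 + 0 + 3 = 3.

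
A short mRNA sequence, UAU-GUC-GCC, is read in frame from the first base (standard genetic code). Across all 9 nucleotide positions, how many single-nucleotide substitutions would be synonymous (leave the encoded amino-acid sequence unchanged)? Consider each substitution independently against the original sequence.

Codon 1 (UAU, Tyr): 1 synonymous substitution.
Codon 2 (GUC, Val): 3 synonymous substitutions.
Codon 3 (GCC, Ala): 3 synonymous substitutions.
Total: 1 + 3 + 3 = 7.

7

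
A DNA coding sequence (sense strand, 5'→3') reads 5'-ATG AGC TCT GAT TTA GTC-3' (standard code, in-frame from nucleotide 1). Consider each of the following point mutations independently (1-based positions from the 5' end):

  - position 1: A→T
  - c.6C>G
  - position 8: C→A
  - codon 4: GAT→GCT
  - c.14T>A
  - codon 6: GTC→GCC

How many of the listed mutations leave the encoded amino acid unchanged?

Codon 1: ATG (Met) → TTG (Leu) — missense.
Codon 2: AGC (Ser) → AGG (Arg) — missense.
Codon 3: TCT (Ser) → TAT (Tyr) — missense.
Codon 4: GAT (Asp) → GCT (Ala) — missense.
Codon 5: TTA (Leu) → TAA (Stop) — nonsense.
Codon 6: GTC (Val) → GCC (Ala) — missense.
Synonymous: 0 of 6.

0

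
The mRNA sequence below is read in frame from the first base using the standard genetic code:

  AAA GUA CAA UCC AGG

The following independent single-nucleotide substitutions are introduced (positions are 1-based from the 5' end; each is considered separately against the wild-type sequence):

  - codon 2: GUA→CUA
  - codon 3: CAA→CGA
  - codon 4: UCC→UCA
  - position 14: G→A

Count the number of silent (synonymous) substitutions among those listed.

Codon 2: GUA (Val) → CUA (Leu) — missense.
Codon 3: CAA (Gln) → CGA (Arg) — missense.
Codon 4: UCC (Ser) → UCA (Ser) — synonymous.
Codon 5: AGG (Arg) → AAG (Lys) — missense.
Synonymous: 1 of 4.

1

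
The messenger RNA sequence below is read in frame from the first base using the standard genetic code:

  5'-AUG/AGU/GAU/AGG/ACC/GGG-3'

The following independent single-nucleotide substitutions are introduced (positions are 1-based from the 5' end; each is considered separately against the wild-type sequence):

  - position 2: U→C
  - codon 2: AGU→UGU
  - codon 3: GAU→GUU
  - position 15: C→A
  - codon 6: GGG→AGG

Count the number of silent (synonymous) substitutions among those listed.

Codon 1: AUG (Met) → ACG (Thr) — missense.
Codon 2: AGU (Ser) → UGU (Cys) — missense.
Codon 3: GAU (Asp) → GUU (Val) — missense.
Codon 5: ACC (Thr) → ACA (Thr) — synonymous.
Codon 6: GGG (Gly) → AGG (Arg) — missense.
Synonymous: 1 of 5.

1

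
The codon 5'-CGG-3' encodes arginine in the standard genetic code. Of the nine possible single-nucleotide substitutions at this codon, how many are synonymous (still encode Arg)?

4

Position 1: AGG → 1 synonymous.
Position 2: none → 0 synonymous.
Position 3: CGT, CGC, CGA → 3 synonymous.
Total: 1 + 0 + 3 = 4.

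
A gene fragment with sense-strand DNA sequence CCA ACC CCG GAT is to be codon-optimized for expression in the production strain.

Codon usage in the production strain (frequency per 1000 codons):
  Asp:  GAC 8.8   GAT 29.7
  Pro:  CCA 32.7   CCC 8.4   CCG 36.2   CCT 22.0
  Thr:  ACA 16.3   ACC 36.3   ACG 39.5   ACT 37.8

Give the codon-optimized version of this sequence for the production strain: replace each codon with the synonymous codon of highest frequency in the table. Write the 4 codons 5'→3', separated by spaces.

CCG ACG CCG GAT

Codon 1 (Pro): best is CCG at 36.2.
Codon 2 (Thr): best is ACG at 39.5.
Codon 3 (Pro): best is CCG at 36.2.
Codon 4 (Asp): best is GAT at 29.7.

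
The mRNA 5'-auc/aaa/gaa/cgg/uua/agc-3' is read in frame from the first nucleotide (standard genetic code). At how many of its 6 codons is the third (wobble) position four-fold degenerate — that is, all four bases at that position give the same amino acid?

1

Codon 1 AUC (Ile): third position 3-fold.
Codon 2 AAA (Lys): third position 2-fold.
Codon 3 GAA (Glu): third position 2-fold.
Codon 4 CGG (Arg): third position 4-fold.
Codon 5 UUA (Leu): third position 2-fold.
Codon 6 AGC (Ser): third position 2-fold.
Four-fold degenerate third positions: 1.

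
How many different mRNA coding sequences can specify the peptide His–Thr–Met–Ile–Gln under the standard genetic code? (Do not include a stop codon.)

His: 2 codons.
Thr: 4 codons.
Met: 1 codon.
Ile: 3 codons.
Gln: 2 codons.
2 × 4 × 1 × 3 × 2 = 48.

48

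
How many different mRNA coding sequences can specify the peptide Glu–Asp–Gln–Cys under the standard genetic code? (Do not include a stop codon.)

Glu: 2 codons.
Asp: 2 codons.
Gln: 2 codons.
Cys: 2 codons.
2 × 2 × 2 × 2 = 16.

16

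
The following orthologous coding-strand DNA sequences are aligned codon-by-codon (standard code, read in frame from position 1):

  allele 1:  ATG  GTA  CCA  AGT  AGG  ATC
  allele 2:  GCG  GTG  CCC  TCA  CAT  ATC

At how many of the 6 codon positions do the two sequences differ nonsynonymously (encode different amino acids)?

2

Codon 1: ATG Met / GCG Ala — nonsynonymous.
Codon 2: GTA Val / GTG Val — synonymous.
Codon 3: CCA Pro / CCC Pro — synonymous.
Codon 4: AGT Ser / TCA Ser — synonymous.
Codon 5: AGG Arg / CAT His — nonsynonymous.
Codon 6: ATC Ile / ATC Ile — identical.
Nonsynonymous differences: 2.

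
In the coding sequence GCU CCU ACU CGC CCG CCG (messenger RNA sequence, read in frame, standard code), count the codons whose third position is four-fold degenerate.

6

Codon 1 GCU (Ala): third position 4-fold.
Codon 2 CCU (Pro): third position 4-fold.
Codon 3 ACU (Thr): third position 4-fold.
Codon 4 CGC (Arg): third position 4-fold.
Codon 5 CCG (Pro): third position 4-fold.
Codon 6 CCG (Pro): third position 4-fold.
Four-fold degenerate third positions: 6.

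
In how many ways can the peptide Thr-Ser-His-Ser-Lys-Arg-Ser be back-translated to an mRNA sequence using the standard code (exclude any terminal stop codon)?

Thr: 4 codons.
Ser: 6 codons.
His: 2 codons.
Ser: 6 codons.
Lys: 2 codons.
Arg: 6 codons.
Ser: 6 codons.
4 × 6 × 2 × 6 × 2 × 6 × 6 = 20736.

20736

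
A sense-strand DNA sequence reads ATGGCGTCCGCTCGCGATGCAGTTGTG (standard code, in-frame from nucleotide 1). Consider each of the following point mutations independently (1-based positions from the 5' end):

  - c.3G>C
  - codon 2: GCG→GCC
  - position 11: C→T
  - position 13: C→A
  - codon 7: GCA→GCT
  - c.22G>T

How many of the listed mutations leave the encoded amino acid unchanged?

Codon 1: ATG (Met) → ATC (Ile) — missense.
Codon 2: GCG (Ala) → GCC (Ala) — synonymous.
Codon 4: GCT (Ala) → GTT (Val) — missense.
Codon 5: CGC (Arg) → AGC (Ser) — missense.
Codon 7: GCA (Ala) → GCT (Ala) — synonymous.
Codon 8: GTT (Val) → TTT (Phe) — missense.
Synonymous: 2 of 6.

2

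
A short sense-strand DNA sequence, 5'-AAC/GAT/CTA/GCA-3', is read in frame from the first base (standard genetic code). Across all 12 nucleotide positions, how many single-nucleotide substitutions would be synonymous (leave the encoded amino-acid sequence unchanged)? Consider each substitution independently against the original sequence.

Codon 1 (AAC, Asn): 1 synonymous substitution.
Codon 2 (GAT, Asp): 1 synonymous substitution.
Codon 3 (CTA, Leu): 4 synonymous substitutions.
Codon 4 (GCA, Ala): 3 synonymous substitutions.
Total: 1 + 1 + 4 + 3 = 9.

9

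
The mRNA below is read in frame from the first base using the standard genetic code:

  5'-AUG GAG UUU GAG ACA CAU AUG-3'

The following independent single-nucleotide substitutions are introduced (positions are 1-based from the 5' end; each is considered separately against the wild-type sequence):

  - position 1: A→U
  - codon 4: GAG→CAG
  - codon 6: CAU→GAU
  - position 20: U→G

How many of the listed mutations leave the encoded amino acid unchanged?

Codon 1: AUG (Met) → UUG (Leu) — missense.
Codon 4: GAG (Glu) → CAG (Gln) — missense.
Codon 6: CAU (His) → GAU (Asp) — missense.
Codon 7: AUG (Met) → AGG (Arg) — missense.
Synonymous: 0 of 4.

0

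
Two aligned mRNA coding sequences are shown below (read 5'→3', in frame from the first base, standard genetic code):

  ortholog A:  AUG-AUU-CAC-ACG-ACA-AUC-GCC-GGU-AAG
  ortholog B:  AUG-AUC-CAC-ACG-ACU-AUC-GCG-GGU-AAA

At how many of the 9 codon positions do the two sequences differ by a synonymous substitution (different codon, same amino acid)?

Codon 1: AUG Met / AUG Met — identical.
Codon 2: AUU Ile / AUC Ile — synonymous.
Codon 3: CAC His / CAC His — identical.
Codon 4: ACG Thr / ACG Thr — identical.
Codon 5: ACA Thr / ACU Thr — synonymous.
Codon 6: AUC Ile / AUC Ile — identical.
Codon 7: GCC Ala / GCG Ala — synonymous.
Codon 8: GGU Gly / GGU Gly — identical.
Codon 9: AAG Lys / AAA Lys — synonymous.
Synonymous differences: 4.

4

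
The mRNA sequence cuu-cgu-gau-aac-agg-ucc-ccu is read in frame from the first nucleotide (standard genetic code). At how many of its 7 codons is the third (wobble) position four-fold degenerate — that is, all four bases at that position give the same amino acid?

Codon 1 CUU (Leu): third position 4-fold.
Codon 2 CGU (Arg): third position 4-fold.
Codon 3 GAU (Asp): third position 2-fold.
Codon 4 AAC (Asn): third position 2-fold.
Codon 5 AGG (Arg): third position 2-fold.
Codon 6 UCC (Ser): third position 4-fold.
Codon 7 CCU (Pro): third position 4-fold.
Four-fold degenerate third positions: 4.

4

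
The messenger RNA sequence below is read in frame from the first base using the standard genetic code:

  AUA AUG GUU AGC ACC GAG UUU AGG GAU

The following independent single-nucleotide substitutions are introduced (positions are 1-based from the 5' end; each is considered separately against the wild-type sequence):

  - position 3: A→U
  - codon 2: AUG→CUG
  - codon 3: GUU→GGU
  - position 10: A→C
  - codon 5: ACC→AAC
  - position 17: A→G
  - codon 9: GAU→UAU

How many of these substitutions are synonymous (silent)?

Codon 1: AUA (Ile) → AUU (Ile) — synonymous.
Codon 2: AUG (Met) → CUG (Leu) — missense.
Codon 3: GUU (Val) → GGU (Gly) — missense.
Codon 4: AGC (Ser) → CGC (Arg) — missense.
Codon 5: ACC (Thr) → AAC (Asn) — missense.
Codon 6: GAG (Glu) → GGG (Gly) — missense.
Codon 9: GAU (Asp) → UAU (Tyr) — missense.
Synonymous: 1 of 7.

1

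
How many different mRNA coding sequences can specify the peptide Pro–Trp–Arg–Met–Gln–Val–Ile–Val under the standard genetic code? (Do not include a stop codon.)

Pro: 4 codons.
Trp: 1 codon.
Arg: 6 codons.
Met: 1 codon.
Gln: 2 codons.
Val: 4 codons.
Ile: 3 codons.
Val: 4 codons.
4 × 1 × 6 × 1 × 2 × 4 × 3 × 4 = 2304.

2304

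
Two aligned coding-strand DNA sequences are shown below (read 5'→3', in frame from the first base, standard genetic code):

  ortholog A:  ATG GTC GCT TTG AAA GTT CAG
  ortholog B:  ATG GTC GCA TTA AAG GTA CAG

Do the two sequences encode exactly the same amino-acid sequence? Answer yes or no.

Codon 1: ATG Met / ATG Met — identical.
Codon 2: GTC Val / GTC Val — identical.
Codon 3: GCT Ala / GCA Ala — synonymous.
Codon 4: TTG Leu / TTA Leu — synonymous.
Codon 5: AAA Lys / AAG Lys — synonymous.
Codon 6: GTT Val / GTA Val — synonymous.
Codon 7: CAG Gln / CAG Gln — identical.
Nonsynonymous differences: 0 → same protein.

yes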